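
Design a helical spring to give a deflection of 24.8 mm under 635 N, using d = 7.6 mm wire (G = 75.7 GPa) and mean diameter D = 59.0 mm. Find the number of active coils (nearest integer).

Required rate k = F/δ = 635/24.8 = 25.605 N/mm
N_a = Gd⁴/(8D³k) = (75.7×10³ × 7.6⁴)/(8 × 59.0³ × 25.605)
    = 2.52552e+08 / 4.20696e+07 = 6.003 → 6 coils

6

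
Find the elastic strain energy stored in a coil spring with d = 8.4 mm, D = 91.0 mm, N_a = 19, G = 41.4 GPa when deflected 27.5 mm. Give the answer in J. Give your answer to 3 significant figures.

k = Gd⁴/(8D³N_a) = (41.4×10³)(8.4⁴)/(8·91.0³·19) = 1.7995 N/mm
U = ½kδ² = 0.5 × 1.7995 × 27.5² = 680.43 N·mm = 0.68043 J

0.680 J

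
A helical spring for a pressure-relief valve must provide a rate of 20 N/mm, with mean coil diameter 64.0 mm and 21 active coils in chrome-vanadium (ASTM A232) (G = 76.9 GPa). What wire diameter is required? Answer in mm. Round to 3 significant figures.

10.3 mm

d = (8D³N_a·k / G)^(1/4) = (8·64.0³·21·20 / (76.9×10³))^0.25
  = (11454)^0.25 = 10.3452 mm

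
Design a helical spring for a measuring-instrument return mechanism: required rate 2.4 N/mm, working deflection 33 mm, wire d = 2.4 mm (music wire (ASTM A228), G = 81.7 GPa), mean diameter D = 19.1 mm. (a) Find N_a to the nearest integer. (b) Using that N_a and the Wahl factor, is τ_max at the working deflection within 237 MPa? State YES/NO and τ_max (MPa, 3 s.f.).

N_a = Gd⁴/(8D³k) = (81.7×10³)(2.4⁴)/(8·19.1³·2.4) = 20.26 → N_a = 20
Actual rate k = Gd⁴/(8D³·20) = 2.4313 N/mm
Working load F = kδ = 2.4313·33 = 80.234 N
C = 19.1/2.4 = 7.9583; K_W = (4C−1)/(4C−4)+0.615/C = 1.1851
τ_max = K_W·8FD/(πd³) = 1.1851·282.29 = 334.54 MPa
τ_max > 237 MPa → exceeds allowable

(a) 20 coils; (b) NO, τ_max = 335 MPa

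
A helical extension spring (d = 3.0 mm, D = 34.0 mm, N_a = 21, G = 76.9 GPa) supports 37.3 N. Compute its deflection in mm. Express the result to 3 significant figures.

k = Gd⁴/(8D³N_a) = (76.9×10³)(3.0⁴)/(8·34.0³·21) = 0.94333 N/mm
δ = F/k = 37.3 / 0.94333 = 39.541 mm

39.5 mm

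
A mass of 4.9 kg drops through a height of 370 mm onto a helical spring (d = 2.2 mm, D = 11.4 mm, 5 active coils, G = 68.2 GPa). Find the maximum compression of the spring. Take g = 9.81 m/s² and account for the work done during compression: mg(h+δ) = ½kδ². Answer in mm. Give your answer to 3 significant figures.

k = Gd⁴/(8D³N_a) = (68.2×10³)(2.2⁴)/(8·11.4³·5) = 26.959 N/mm
W = mg = 4.9 × 9.81 = 48.069 N
½kδ² − Wδ − Wh = 0 → δ = (W + √(W² + 2kWh))/k
δ = (48.069 + √(2310.6 + 958953))/26.959 = (48.069 + 980.44)/26.959 = 38.151 mm

38.2 mm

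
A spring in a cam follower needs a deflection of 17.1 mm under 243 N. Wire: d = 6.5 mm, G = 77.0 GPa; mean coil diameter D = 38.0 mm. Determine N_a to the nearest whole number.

22

Required rate k = F/δ = 243/17.1 = 14.211 N/mm
N_a = Gd⁴/(8D³k) = (77.0×10³ × 6.5⁴)/(8 × 38.0³ × 14.211)
    = 1.3745e+08 / 6.23808e+06 = 22.03 → 22 coils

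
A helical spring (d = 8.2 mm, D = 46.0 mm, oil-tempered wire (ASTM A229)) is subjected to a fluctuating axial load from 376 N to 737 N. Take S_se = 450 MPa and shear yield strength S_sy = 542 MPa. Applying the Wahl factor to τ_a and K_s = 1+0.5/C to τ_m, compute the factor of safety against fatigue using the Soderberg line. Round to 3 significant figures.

2.89

C = D/d = 46.0/8.2 = 5.6098; K_W = (4C−1)/(4C−4)+0.615/C = 1.2723; K_s = 1+0.5/C = 1.0891
F_a = (F_max−F_min)/2 = 180.5 N; F_m = (F_max+F_min)/2 = 556.5 N
τ_a = K_W·8F_aD/(πd³) = 1.2723 × 38.347 = 48.79 MPa
τ_m = K_s·8F_mD/(πd³) = 1.0891 × 118.23 = 128.77 MPa
Soderberg: 1/n_f = τ_a/S_se + τ_m/S_sy = 48.79/450 + 128.77/542 = 0.10842 + 0.23758 = 0.346
n_f = 1/0.346 = 2.89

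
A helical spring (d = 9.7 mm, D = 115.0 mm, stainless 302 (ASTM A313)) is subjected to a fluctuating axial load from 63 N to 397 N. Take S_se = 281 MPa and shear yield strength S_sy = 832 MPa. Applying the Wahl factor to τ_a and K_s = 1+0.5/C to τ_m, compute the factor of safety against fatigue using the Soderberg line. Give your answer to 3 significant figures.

3.27

C = D/d = 115.0/9.7 = 11.8557; K_W = (4C−1)/(4C−4)+0.615/C = 1.1210; K_s = 1+0.5/C = 1.0422
F_a = (F_max−F_min)/2 = 167 N; F_m = (F_max+F_min)/2 = 230 N
τ_a = K_W·8F_aD/(πd³) = 1.1210 × 53.585 = 60.066 MPa
τ_m = K_s·8F_mD/(πd³) = 1.0422 × 73.799 = 76.911 MPa
Soderberg: 1/n_f = τ_a/S_se + τ_m/S_sy = 60.066/281 + 76.911/832 = 0.21376 + 0.09244 = 0.3062
n_f = 1/0.3062 = 3.266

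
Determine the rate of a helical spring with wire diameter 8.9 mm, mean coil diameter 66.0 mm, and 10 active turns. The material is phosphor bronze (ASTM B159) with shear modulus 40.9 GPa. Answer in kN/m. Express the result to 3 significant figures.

k = Gd⁴/(8D³N_a) = (40.9×10³ × 8.9⁴) / (8 × 66.0³ × 10)
  = 2.56616e+08 / 2.29997e+07 = 11.157 N/mm

11.2 kN/m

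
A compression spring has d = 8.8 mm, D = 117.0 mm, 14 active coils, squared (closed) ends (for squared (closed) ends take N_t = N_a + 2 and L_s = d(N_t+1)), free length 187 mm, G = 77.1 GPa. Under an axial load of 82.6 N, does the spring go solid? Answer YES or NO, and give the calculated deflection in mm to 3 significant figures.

NO, δ = 32.0 mm

k = Gd⁴/(8D³N_a) = (77.1×10³)(8.8⁴)/(8·117.0³·14) = 2.5776 N/mm
N_t = 16; L_s = 8.8·17 = 149.6 mm; δ_solid = L₀ − L_s = 187 − 149.6 = 37.4 mm
δ = F/k = 82.6/2.5776 = 32.046 mm
δ < δ_solid → spring does not go solid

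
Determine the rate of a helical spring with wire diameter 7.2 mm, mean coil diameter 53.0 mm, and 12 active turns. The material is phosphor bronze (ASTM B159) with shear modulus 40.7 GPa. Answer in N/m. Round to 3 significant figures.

k = Gd⁴/(8D³N_a) = (40.7×10³ × 7.2⁴) / (8 × 53.0³ × 12)
  = 1.09377e+08 / 1.42922e+07 = 7.6529 N/mm = 7652.9 N/m

7650 N/m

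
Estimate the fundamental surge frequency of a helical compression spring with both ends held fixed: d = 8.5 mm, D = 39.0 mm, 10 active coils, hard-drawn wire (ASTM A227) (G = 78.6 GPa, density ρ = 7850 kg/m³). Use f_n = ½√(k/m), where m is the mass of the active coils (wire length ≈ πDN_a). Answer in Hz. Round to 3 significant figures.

k = Gd⁴/(8D³N_a) = (78.6×10³)(8.5⁴)/(8·39.0³·10) = 86.46 N/mm = 86460 N/m
Wire length L = πDN_a = π·39.0·10 = 1225.2 mm
m = ρ·(πd²/4)·L = 7850 × 56.745×10⁻⁶ m² × 1.2252 m = 0.54577 kg
f_n = ½√(k/m) = 0.5·√(86460/0.54577) = 0.5·√(1.5842e+05) = 199.01 Hz

199 Hz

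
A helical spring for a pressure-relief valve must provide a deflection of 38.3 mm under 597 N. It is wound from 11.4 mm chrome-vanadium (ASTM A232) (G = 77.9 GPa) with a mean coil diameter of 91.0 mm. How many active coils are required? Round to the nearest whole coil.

14

Required rate k = F/δ = 597/38.3 = 15.587 N/mm
N_a = Gd⁴/(8D³k) = (77.9×10³ × 11.4⁴)/(8 × 91.0³ × 15.587)
    = 1.3157e+09 / 9.39701e+07 = 14 → 14 coils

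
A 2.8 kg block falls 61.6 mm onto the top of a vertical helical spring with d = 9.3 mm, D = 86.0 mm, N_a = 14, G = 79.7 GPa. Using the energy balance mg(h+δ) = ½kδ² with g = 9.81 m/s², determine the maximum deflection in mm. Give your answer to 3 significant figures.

k = Gd⁴/(8D³N_a) = (79.7×10³)(9.3⁴)/(8·86.0³·14) = 8.3691 N/mm
W = mg = 2.8 × 9.81 = 27.468 N
½kδ² − Wδ − Wh = 0 → δ = (W + √(W² + 2kWh))/k
δ = (27.468 + √(754.49 + 28321.4))/8.3691 = (27.468 + 170.52)/8.3691 = 23.657 mm

23.7 mm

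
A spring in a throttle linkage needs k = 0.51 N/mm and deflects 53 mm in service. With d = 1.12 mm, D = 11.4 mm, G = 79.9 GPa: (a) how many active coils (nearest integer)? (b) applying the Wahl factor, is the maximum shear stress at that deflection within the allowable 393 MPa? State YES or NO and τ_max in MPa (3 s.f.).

N_a = Gd⁴/(8D³k) = (79.9×10³)(1.12⁴)/(8·11.4³·0.51) = 20.8 → N_a = 21
Actual rate k = Gd⁴/(8D³·21) = 0.50512 N/mm
Working load F = kδ = 0.50512·53 = 26.771 N
C = 11.4/1.12 = 10.1786; K_W = (4C−1)/(4C−4)+0.615/C = 1.1421
τ_max = K_W·8FD/(πd³) = 1.1421·553.17 = 631.8 MPa
τ_max > 393 MPa → exceeds allowable

(a) 21 coils; (b) NO, τ_max = 632 MPa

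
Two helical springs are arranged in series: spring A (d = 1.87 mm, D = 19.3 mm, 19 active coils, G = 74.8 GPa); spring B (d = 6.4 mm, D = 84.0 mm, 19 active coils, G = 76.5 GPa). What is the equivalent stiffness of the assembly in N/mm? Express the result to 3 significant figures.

k_A = Gd⁴/(8D³N_a) = (74.8×10³)(1.87⁴)/(8·19.3³·19) = 0.83705 N/mm
k_B = Gd⁴/(8D³N_a) = (76.5×10³)(6.4⁴)/(8·84.0³·19) = 1.4246 N/mm
Series: 1/k_eq = 1/0.83705 + 1/1.4246 = 1.8966; k_eq = 0.52726 N/mm

0.527 N/mm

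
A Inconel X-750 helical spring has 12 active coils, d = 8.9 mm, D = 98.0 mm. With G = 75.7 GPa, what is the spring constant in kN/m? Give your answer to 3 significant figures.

5.26 kN/m

k = Gd⁴/(8D³N_a) = (75.7×10³ × 8.9⁴) / (8 × 98.0³ × 12)
  = 4.74959e+08 / 9.03544e+07 = 5.2566 N/mm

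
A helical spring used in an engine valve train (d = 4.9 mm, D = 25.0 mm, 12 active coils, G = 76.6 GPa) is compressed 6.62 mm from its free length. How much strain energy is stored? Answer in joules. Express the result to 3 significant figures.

k = Gd⁴/(8D³N_a) = (76.6×10³)(4.9⁴)/(8·25.0³·12) = 29.439 N/mm
U = ½kδ² = 0.5 × 29.439 × 6.62² = 645.07 N·mm = 0.64507 J

0.645 J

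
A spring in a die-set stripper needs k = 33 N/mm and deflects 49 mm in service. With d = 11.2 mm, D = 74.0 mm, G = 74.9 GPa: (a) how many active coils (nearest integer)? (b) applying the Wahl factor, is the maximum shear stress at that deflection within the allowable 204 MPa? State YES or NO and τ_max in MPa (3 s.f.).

N_a = Gd⁴/(8D³k) = (74.9×10³)(11.2⁴)/(8·74.0³·33) = 11.02 → N_a = 11
Actual rate k = Gd⁴/(8D³·11) = 33.05 N/mm
Working load F = kδ = 33.05·49 = 1619.5 N
C = 74.0/11.2 = 6.6071; K_W = (4C−1)/(4C−4)+0.615/C = 1.2268
τ_max = K_W·8FD/(πd³) = 1.2268·217.22 = 266.49 MPa
τ_max > 204 MPa → exceeds allowable

(a) 11 coils; (b) NO, τ_max = 266 MPa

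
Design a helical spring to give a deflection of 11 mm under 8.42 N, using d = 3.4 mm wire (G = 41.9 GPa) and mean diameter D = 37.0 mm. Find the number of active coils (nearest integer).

18

Required rate k = F/δ = 8.42/11 = 0.76545 N/mm
N_a = Gd⁴/(8D³k) = (41.9×10³ × 3.4⁴)/(8 × 37.0³ × 0.76545)
    = 5.59925e+06 / 310181 = 18.05 → 18 coils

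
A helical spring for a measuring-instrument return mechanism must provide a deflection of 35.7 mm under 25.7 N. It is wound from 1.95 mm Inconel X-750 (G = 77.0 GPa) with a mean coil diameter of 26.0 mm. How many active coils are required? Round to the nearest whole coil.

11

Required rate k = F/δ = 25.7/35.7 = 0.71989 N/mm
N_a = Gd⁴/(8D³k) = (77.0×10³ × 1.95⁴)/(8 × 26.0³ × 0.71989)
    = 1.11334e+06 / 101222 = 11 → 11 coils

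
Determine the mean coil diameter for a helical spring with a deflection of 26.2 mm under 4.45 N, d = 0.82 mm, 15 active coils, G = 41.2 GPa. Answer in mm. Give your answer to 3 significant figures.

Required rate k = F/δ = 4.45/26.2 = 0.16985 N/mm
D = (Gd⁴/(8N_a·k))^(1/3) = (41.2×10³·0.82⁴/(8·15·0.16985))^(1/3)
  = (913.929)^(1/3) = 9.7044 mm

9.70 mm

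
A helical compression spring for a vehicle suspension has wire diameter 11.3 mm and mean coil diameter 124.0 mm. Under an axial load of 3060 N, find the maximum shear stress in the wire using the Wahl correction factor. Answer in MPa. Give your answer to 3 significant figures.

758 MPa

Spring index C = D/d = 124.0/11.3 = 10.9735
K_W = (4C−1)/(4C−4) + 0.615/C = 42.894/39.894 + 0.0560 = 1.1312
τ₀ = 8FD/(πd³) = 8·3060·124.0/(π·11.3³) = 3.03552e+06/4533 = 669.65 MPa
τ_max = K·τ₀ = 1.1312 × 669.65 = 757.54 MPa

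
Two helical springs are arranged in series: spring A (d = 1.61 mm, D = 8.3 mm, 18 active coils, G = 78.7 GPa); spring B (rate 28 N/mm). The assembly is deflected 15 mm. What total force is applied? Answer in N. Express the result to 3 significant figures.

k_A = Gd⁴/(8D³N_a) = (78.7×10³)(1.61⁴)/(8·8.3³·18) = 6.4222 N/mm
Series: 1/k_eq = 1/6.4222 + 1/28 = 0.19143; k_eq = 5.224 N/mm
F = k_eq·δ = 5.224·15 = 78.36 N

78.4 N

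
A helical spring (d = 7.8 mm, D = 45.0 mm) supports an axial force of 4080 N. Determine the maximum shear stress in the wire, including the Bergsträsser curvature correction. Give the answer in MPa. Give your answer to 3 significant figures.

Spring index C = D/d = 45.0/7.8 = 5.7692
K_B = (4C+2)/(4C−3) = 25.077/20.077 = 1.2490
τ₀ = 8FD/(πd³) = 8·4080·45.0/(π·7.8³) = 1.4688e+06/1490.8 = 985.21 MPa
τ_max = K·τ₀ = 1.2490 × 985.21 = 1230.6 MPa

1230 MPa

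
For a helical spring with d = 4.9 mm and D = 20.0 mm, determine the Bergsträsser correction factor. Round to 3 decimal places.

C = D/d = 20.0/4.9 = 4.0816
K_B = (4C+2)/(4C−3) = 18.327/13.327 = 1.3752

1.375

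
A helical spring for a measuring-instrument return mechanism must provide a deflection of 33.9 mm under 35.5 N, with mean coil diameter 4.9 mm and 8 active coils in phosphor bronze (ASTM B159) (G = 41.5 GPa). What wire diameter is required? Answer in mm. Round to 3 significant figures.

0.660 mm

Required rate k = F/δ = 35.5/33.9 = 1.0472 N/mm
d = (8D³N_a·k / G)^(1/4) = (8·4.9³·8·1.0472 / (41.5×10³))^0.25
  = (0.19)^0.25 = 0.6602 mm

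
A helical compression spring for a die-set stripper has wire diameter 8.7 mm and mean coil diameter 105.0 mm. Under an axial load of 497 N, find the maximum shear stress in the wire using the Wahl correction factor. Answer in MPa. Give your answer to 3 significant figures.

226 MPa

Spring index C = D/d = 105.0/8.7 = 12.0690
K_W = (4C−1)/(4C−4) + 0.615/C = 47.276/44.276 + 0.0510 = 1.1187
τ₀ = 8FD/(πd³) = 8·497·105.0/(π·8.7³) = 417480/2068.7 = 201.8 MPa
τ_max = K·τ₀ = 1.1187 × 201.8 = 225.76 MPa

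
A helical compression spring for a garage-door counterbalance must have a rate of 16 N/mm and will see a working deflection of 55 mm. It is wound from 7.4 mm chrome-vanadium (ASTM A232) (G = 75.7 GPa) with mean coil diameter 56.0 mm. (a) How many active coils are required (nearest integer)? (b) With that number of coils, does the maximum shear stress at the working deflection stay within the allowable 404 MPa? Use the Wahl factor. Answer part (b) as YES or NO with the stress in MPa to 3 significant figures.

N_a = Gd⁴/(8D³k) = (75.7×10³)(7.4⁴)/(8·56.0³·16) = 10.1 → N_a = 10
Actual rate k = Gd⁴/(8D³·10) = 16.157 N/mm
Working load F = kδ = 16.157·55 = 888.65 N
C = 56.0/7.4 = 7.5676; K_W = (4C−1)/(4C−4)+0.615/C = 1.1955
τ_max = K_W·8FD/(πd³) = 1.1955·312.73 = 373.85 MPa
τ_max ≤ 404 MPa → acceptable

(a) 10 coils; (b) YES, τ_max = 374 MPa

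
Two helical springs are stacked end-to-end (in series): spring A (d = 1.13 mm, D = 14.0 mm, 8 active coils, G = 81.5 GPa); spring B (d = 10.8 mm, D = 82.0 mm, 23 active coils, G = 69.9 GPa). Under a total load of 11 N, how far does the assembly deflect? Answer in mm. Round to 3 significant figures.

k_A = Gd⁴/(8D³N_a) = (81.5×10³)(1.13⁴)/(8·14.0³·8) = 0.75667 N/mm
k_B = Gd⁴/(8D³N_a) = (69.9×10³)(10.8⁴)/(8·82.0³·23) = 9.3737 N/mm
Series: 1/k_eq = 1/0.75667 + 1/9.3737 = 1.4283; k_eq = 0.70015 N/mm
δ = F/k_eq = 11/0.70015 = 15.711 mm

15.7 mm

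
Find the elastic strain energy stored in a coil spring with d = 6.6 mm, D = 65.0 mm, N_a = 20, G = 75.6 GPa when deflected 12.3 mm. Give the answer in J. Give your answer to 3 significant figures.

k = Gd⁴/(8D³N_a) = (75.6×10³)(6.6⁴)/(8·65.0³·20) = 3.2647 N/mm
U = ½kδ² = 0.5 × 3.2647 × 12.3² = 246.95 N·mm = 0.24695 J

0.247 J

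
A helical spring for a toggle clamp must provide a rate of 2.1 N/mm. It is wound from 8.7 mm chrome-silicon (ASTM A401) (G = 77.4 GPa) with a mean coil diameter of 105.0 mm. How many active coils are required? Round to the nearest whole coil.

23

N_a = Gd⁴/(8D³k) = (77.4×10³ × 8.7⁴)/(8 × 105.0³ × 2.1)
    = 4.43423e+08 / 1.94481e+07 = 22.8 → 23 coils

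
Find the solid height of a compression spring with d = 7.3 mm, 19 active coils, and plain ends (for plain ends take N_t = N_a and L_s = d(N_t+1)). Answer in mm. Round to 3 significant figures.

plain ends: N_t = N_a = 19
L_s = d·(N_t+1) = 7.3 × 20 = 146 mm

146 mm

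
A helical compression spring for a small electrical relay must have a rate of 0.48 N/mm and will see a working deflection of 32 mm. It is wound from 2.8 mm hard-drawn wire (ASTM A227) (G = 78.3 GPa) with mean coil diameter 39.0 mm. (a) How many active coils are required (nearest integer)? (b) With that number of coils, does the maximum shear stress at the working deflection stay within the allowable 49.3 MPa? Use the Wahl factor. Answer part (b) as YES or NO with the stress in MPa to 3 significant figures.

(a) 21 coils; (b) NO, τ_max = 77.1 MPa

N_a = Gd⁴/(8D³k) = (78.3×10³)(2.8⁴)/(8·39.0³·0.48) = 21.13 → N_a = 21
Actual rate k = Gd⁴/(8D³·21) = 0.48294 N/mm
Working load F = kδ = 0.48294·32 = 15.454 N
C = 39.0/2.8 = 13.9286; K_W = (4C−1)/(4C−4)+0.615/C = 1.1022
τ_max = K_W·8FD/(πd³) = 1.1022·69.915 = 77.058 MPa
τ_max > 49.3 MPa → exceeds allowable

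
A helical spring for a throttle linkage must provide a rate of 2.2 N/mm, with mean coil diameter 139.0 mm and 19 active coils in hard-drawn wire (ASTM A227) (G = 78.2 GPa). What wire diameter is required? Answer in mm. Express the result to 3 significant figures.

d = (8D³N_a·k / G)^(1/4) = (8·139.0³·19·2.2 / (78.2×10³))^0.25
  = (11484)^0.25 = 10.3520 mm

10.4 mm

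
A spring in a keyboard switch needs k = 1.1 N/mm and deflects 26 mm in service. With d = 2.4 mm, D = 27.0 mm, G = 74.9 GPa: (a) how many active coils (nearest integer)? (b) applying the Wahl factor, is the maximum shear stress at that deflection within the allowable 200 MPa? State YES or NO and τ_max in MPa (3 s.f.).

(a) 14 coils; (b) YES, τ_max = 164 MPa

N_a = Gd⁴/(8D³k) = (74.9×10³)(2.4⁴)/(8·27.0³·1.1) = 14.35 → N_a = 14
Actual rate k = Gd⁴/(8D³·14) = 1.1272 N/mm
Working load F = kδ = 1.1272·26 = 29.308 N
C = 27.0/2.4 = 11.2500; K_W = (4C−1)/(4C−4)+0.615/C = 1.1278
τ_max = K_W·8FD/(πd³) = 1.1278·145.77 = 164.4 MPa
τ_max ≤ 200 MPa → acceptable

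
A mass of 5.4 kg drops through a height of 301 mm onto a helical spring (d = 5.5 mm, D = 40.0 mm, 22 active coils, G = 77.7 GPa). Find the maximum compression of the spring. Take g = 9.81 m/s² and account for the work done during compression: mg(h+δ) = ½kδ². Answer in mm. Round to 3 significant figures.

k = Gd⁴/(8D³N_a) = (77.7×10³)(5.5⁴)/(8·40.0³·22) = 6.3122 N/mm
W = mg = 5.4 × 9.81 = 52.974 N
½kδ² − Wδ − Wh = 0 → δ = (W + √(W² + 2kWh))/k
δ = (52.974 + √(2806.2 + 201298))/6.3122 = (52.974 + 451.78)/6.3122 = 79.965 mm

80.0 mm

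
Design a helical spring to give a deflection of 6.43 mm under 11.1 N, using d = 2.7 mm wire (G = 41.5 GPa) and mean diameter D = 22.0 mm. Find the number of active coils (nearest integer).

Required rate k = F/δ = 11.1/6.43 = 1.7263 N/mm
N_a = Gd⁴/(8D³k) = (41.5×10³ × 2.7⁴)/(8 × 22.0³ × 1.7263)
    = 2.20548e+06 / 147052 = 15 → 15 coils

15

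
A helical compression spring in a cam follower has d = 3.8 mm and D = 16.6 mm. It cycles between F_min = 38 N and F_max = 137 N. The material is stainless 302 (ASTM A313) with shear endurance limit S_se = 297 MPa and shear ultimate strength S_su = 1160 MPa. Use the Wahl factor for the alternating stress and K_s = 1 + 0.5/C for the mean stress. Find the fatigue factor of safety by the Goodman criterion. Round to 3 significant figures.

4.17

C = D/d = 16.6/3.8 = 4.3684; K_W = (4C−1)/(4C−4)+0.615/C = 1.3634; K_s = 1+0.5/C = 1.1145
F_a = (F_max−F_min)/2 = 49.5 N; F_m = (F_max+F_min)/2 = 87.5 N
τ_a = K_W·8F_aD/(πd³) = 1.3634 × 38.133 = 51.992 MPa
τ_m = K_s·8F_mD/(πd³) = 1.1145 × 67.407 = 75.122 MPa
Goodman: 1/n_f = τ_a/S_se + τ_m/S_su = 51.992/297 + 75.122/1160 = 0.17506 + 0.06476 = 0.23982
n_f = 1/0.23982 = 4.17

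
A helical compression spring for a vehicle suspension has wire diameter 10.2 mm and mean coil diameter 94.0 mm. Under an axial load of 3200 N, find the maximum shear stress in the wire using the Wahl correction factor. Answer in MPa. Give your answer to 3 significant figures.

836 MPa

Spring index C = D/d = 94.0/10.2 = 9.2157
K_W = (4C−1)/(4C−4) + 0.615/C = 35.863/32.863 + 0.0667 = 1.1580
τ₀ = 8FD/(πd³) = 8·3200·94.0/(π·10.2³) = 2.4064e+06/3333.9 = 721.8 MPa
τ_max = K·τ₀ = 1.1580 × 721.8 = 835.86 MPa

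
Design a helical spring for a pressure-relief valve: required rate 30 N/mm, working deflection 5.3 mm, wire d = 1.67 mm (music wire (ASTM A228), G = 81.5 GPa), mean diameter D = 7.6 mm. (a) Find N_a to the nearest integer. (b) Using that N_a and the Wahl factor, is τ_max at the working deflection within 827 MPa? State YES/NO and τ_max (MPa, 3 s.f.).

(a) 6 coils; (b) NO, τ_max = 892 MPa

N_a = Gd⁴/(8D³k) = (81.5×10³)(1.67⁴)/(8·7.6³·30) = 6.017 → N_a = 6
Actual rate k = Gd⁴/(8D³·6) = 30.084 N/mm
Working load F = kδ = 30.084·5.3 = 159.45 N
C = 7.6/1.67 = 4.5509; K_W = (4C−1)/(4C−4)+0.615/C = 1.3464
τ_max = K_W·8FD/(πd³) = 1.3464·662.55 = 892.03 MPa
τ_max > 827 MPa → exceeds allowable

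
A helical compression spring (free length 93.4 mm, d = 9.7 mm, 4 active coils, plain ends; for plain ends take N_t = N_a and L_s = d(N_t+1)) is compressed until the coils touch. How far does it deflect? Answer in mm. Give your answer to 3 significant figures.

44.9 mm

N_t = 4; L_s = 9.7·5 = 48.5 mm
δ_solid = L₀ − L_s = 93.4 − 48.5 = 44.9 mm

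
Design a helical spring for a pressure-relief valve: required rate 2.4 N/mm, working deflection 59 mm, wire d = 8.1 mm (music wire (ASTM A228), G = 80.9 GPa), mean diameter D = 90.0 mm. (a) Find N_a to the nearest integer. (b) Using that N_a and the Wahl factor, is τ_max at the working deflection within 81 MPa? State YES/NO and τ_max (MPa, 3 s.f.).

N_a = Gd⁴/(8D³k) = (80.9×10³)(8.1⁴)/(8·90.0³·2.4) = 24.88 → N_a = 25
Actual rate k = Gd⁴/(8D³·25) = 2.3885 N/mm
Working load F = kδ = 2.3885·59 = 140.92 N
C = 90.0/8.1 = 11.1111; K_W = (4C−1)/(4C−4)+0.615/C = 1.1295
τ_max = K_W·8FD/(πd³) = 1.1295·60.773 = 68.645 MPa
τ_max ≤ 81 MPa → acceptable

(a) 25 coils; (b) YES, τ_max = 68.6 MPa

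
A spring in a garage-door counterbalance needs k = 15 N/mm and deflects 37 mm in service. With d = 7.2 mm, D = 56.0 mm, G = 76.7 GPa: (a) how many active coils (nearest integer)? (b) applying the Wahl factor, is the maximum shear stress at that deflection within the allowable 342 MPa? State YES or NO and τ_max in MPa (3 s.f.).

N_a = Gd⁴/(8D³k) = (76.7×10³)(7.2⁴)/(8·56.0³·15) = 9.781 → N_a = 10
Actual rate k = Gd⁴/(8D³·10) = 14.671 N/mm
Working load F = kδ = 14.671·37 = 542.84 N
C = 56.0/7.2 = 7.7778; K_W = (4C−1)/(4C−4)+0.615/C = 1.1897
τ_max = K_W·8FD/(πd³) = 1.1897·207.4 = 246.75 MPa
τ_max ≤ 342 MPa → acceptable

(a) 10 coils; (b) YES, τ_max = 247 MPa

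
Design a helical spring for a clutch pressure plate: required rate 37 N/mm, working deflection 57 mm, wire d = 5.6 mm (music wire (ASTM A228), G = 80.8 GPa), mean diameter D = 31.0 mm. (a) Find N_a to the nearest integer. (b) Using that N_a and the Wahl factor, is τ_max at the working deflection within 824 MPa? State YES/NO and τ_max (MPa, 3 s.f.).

(a) 9 coils; (b) NO, τ_max = 1210 MPa

N_a = Gd⁴/(8D³k) = (80.8×10³)(5.6⁴)/(8·31.0³·37) = 9.011 → N_a = 9
Actual rate k = Gd⁴/(8D³·9) = 37.046 N/mm
Working load F = kδ = 37.046·57 = 2111.6 N
C = 31.0/5.6 = 5.5357; K_W = (4C−1)/(4C−4)+0.615/C = 1.2765
τ_max = K_W·8FD/(πd³) = 1.2765·949.2 = 1211.6 MPa
τ_max > 824 MPa → exceeds allowable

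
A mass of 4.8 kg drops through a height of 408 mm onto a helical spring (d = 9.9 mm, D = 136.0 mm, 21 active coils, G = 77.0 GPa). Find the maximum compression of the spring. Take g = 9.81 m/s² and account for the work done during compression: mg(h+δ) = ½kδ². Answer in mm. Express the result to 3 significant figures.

k = Gd⁴/(8D³N_a) = (77.0×10³)(9.9⁴)/(8·136.0³·21) = 1.7503 N/mm
W = mg = 4.8 × 9.81 = 47.088 N
½kδ² − Wδ − Wh = 0 → δ = (W + √(W² + 2kWh))/k
δ = (47.088 + √(2217.3 + 67252.1))/1.7503 = (47.088 + 263.57)/1.7503 = 177.49 mm

177 mm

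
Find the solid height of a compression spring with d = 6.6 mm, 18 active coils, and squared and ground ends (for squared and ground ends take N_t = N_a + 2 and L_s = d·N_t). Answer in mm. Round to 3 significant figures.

132 mm

squared and ground ends: N_t = N_a + 2 = 18 + 2 = 20
L_s = d·N_t = 6.6 × 20 = 132 mm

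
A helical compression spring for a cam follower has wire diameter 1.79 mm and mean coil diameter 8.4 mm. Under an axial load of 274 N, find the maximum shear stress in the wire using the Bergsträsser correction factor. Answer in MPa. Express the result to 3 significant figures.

Spring index C = D/d = 8.4/1.79 = 4.6927
K_B = (4C+2)/(4C−3) = 20.771/15.771 = 1.3170
τ₀ = 8FD/(πd³) = 8·274·8.4/(π·1.79³) = 18412.8/18.018 = 1021.9 MPa
τ_max = K·τ₀ = 1.3170 × 1021.9 = 1345.9 MPa

1350 MPa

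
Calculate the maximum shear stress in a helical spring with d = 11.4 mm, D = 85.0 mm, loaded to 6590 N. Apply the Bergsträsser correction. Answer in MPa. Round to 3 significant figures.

1140 MPa

Spring index C = D/d = 85.0/11.4 = 7.4561
K_B = (4C+2)/(4C−3) = 31.825/26.825 = 1.1864
τ₀ = 8FD/(πd³) = 8·6590·85.0/(π·11.4³) = 4.4812e+06/4654.4 = 962.79 MPa
τ_max = K·τ₀ = 1.1864 × 962.79 = 1142.2 MPa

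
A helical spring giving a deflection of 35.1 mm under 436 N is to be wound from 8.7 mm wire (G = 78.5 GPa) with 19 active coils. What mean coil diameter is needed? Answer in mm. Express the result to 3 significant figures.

62.0 mm

Required rate k = F/δ = 436/35.1 = 12.422 N/mm
D = (Gd⁴/(8N_a·k))^(1/3) = (78.5×10³·8.7⁴/(8·19·12.422))^(1/3)
  = (238190)^(1/3) = 61.9880 mm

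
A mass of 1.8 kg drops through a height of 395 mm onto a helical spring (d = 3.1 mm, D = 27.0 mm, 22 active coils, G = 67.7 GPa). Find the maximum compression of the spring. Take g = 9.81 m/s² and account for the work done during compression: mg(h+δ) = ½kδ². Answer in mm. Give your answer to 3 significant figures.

98.2 mm

k = Gd⁴/(8D³N_a) = (67.7×10³)(3.1⁴)/(8·27.0³·22) = 1.8048 N/mm
W = mg = 1.8 × 9.81 = 17.658 N
½kδ² − Wδ − Wh = 0 → δ = (W + √(W² + 2kWh))/k
δ = (17.658 + √(311.8 + 25176.8))/1.8048 = (17.658 + 159.65)/1.8048 = 98.243 mm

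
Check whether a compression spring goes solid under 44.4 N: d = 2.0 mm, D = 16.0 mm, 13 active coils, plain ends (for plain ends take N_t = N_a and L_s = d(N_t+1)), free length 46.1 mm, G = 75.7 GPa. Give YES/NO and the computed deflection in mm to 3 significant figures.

k = Gd⁴/(8D³N_a) = (75.7×10³)(2.0⁴)/(8·16.0³·13) = 2.8433 N/mm
N_t = 13; L_s = 2.0·14 = 28 mm; δ_solid = L₀ − L_s = 46.1 − 28 = 18.1 mm
δ = F/k = 44.4/2.8433 = 15.616 mm
δ < δ_solid → spring does not go solid

NO, δ = 15.6 mm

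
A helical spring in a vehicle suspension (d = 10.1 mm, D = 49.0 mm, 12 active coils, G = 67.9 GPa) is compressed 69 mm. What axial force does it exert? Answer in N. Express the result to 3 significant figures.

4320 N

k = Gd⁴/(8D³N_a) = (67.9×10³)(10.1⁴)/(8·49.0³·12) = 62.56 N/mm
F = k·δ = 62.56 × 69 = 4316.6 N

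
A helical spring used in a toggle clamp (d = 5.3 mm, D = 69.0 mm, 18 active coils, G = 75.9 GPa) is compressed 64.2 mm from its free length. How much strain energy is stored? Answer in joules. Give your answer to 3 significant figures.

2.61 J

k = Gd⁴/(8D³N_a) = (75.9×10³)(5.3⁴)/(8·69.0³·18) = 1.266 N/mm
U = ½kδ² = 0.5 × 1.266 × 64.2² = 2609 N·mm = 2.609 J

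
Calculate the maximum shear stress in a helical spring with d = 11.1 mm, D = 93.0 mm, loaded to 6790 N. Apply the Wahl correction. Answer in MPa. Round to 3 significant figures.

Spring index C = D/d = 93.0/11.1 = 8.3784
K_W = (4C−1)/(4C−4) + 0.615/C = 32.514/29.514 + 0.0734 = 1.1751
τ₀ = 8FD/(πd³) = 8·6790·93.0/(π·11.1³) = 5.05176e+06/4296.5 = 1175.8 MPa
τ_max = K·τ₀ = 1.1751 × 1175.8 = 1381.6 MPa

1380 MPa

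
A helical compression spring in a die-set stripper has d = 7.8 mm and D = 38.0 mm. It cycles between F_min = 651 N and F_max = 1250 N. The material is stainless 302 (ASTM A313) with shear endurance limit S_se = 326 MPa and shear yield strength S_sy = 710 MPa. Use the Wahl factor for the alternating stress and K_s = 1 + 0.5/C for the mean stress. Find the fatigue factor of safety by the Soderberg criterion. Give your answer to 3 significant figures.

1.82

C = D/d = 38.0/7.8 = 4.8718; K_W = (4C−1)/(4C−4)+0.615/C = 1.3199; K_s = 1+0.5/C = 1.1026
F_a = (F_max−F_min)/2 = 299.5 N; F_m = (F_max+F_min)/2 = 950.5 N
τ_a = K_W·8F_aD/(πd³) = 1.3199 × 61.071 = 80.611 MPa
τ_m = K_s·8F_mD/(πd³) = 1.1026 × 193.82 = 213.71 MPa
Soderberg: 1/n_f = τ_a/S_se + τ_m/S_sy = 80.611/326 + 213.71/710 = 0.24727 + 0.30100 = 0.54827
n_f = 1/0.54827 = 1.824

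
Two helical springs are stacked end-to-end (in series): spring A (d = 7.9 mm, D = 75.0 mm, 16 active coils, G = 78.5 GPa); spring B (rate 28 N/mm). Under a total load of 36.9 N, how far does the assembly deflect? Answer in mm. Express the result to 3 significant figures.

k_A = Gd⁴/(8D³N_a) = (78.5×10³)(7.9⁴)/(8·75.0³·16) = 5.6622 N/mm
Series: 1/k_eq = 1/5.6622 + 1/28 = 0.21232; k_eq = 4.7098 N/mm
δ = F/k_eq = 36.9/4.7098 = 7.8348 mm

7.83 mm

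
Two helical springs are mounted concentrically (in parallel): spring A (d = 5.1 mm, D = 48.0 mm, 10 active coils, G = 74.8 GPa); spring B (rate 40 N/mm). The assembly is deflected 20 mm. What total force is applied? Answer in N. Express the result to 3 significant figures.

914 N

k_A = Gd⁴/(8D³N_a) = (74.8×10³)(5.1⁴)/(8·48.0³·10) = 5.7196 N/mm
Parallel: k_eq = 5.7196 + 40 = 45.72 N/mm
F = k_eq·δ = 45.72·20 = 914.39 N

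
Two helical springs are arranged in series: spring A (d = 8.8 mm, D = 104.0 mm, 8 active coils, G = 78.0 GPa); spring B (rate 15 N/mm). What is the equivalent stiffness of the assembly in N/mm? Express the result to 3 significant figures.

k_A = Gd⁴/(8D³N_a) = (78.0×10³)(8.8⁴)/(8·104.0³·8) = 6.4975 N/mm
Series: 1/k_eq = 1/6.4975 + 1/15 = 0.22057; k_eq = 4.5337 N/mm

4.53 N/mm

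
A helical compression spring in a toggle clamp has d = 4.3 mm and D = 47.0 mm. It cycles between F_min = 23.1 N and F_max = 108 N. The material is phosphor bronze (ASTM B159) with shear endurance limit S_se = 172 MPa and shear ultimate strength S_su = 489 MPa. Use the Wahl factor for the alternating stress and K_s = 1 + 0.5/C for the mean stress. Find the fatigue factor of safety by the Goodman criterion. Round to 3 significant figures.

C = D/d = 47.0/4.3 = 10.9302; K_W = (4C−1)/(4C−4)+0.615/C = 1.1318; K_s = 1+0.5/C = 1.0457
F_a = (F_max−F_min)/2 = 42.45 N; F_m = (F_max+F_min)/2 = 65.55 N
τ_a = K_W·8F_aD/(πd³) = 1.1318 × 63.901 = 72.323 MPa
τ_m = K_s·8F_mD/(πd³) = 1.0457 × 98.675 = 103.19 MPa
Goodman: 1/n_f = τ_a/S_se + τ_m/S_su = 72.323/172 + 103.19/489 = 0.42048 + 0.21102 = 0.6315
n_f = 1/0.6315 = 1.584

1.58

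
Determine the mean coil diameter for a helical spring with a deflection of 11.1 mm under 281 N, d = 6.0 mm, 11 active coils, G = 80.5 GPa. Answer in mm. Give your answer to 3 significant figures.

36.0 mm

Required rate k = F/δ = 281/11.1 = 25.315 N/mm
D = (Gd⁴/(8N_a·k))^(1/3) = (80.5×10³·6.0⁴/(8·11·25.315))^(1/3)
  = (46831.2)^(1/3) = 36.0450 mm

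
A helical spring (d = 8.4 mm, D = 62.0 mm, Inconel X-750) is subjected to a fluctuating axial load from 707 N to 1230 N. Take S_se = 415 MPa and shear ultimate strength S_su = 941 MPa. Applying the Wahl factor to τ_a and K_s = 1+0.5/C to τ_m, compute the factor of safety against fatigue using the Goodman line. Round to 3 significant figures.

C = D/d = 62.0/8.4 = 7.3810; K_W = (4C−1)/(4C−4)+0.615/C = 1.2009; K_s = 1+0.5/C = 1.0677
F_a = (F_max−F_min)/2 = 261.5 N; F_m = (F_max+F_min)/2 = 968.5 N
τ_a = K_W·8F_aD/(πd³) = 1.2009 × 69.657 = 83.648 MPa
τ_m = K_s·8F_mD/(πd³) = 1.0677 × 257.98 = 275.46 MPa
Goodman: 1/n_f = τ_a/S_se + τ_m/S_su = 83.648/415 + 275.46/941 = 0.20156 + 0.29273 = 0.49429
n_f = 1/0.49429 = 2.023

2.02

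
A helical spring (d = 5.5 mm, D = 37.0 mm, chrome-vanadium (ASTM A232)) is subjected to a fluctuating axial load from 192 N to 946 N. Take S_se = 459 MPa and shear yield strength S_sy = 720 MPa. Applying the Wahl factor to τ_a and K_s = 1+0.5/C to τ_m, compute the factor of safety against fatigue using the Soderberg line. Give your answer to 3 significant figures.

0.953

C = D/d = 37.0/5.5 = 6.7273; K_W = (4C−1)/(4C−4)+0.615/C = 1.2224; K_s = 1+0.5/C = 1.0743
F_a = (F_max−F_min)/2 = 377 N; F_m = (F_max+F_min)/2 = 569 N
τ_a = K_W·8F_aD/(πd³) = 1.2224 × 213.5 = 260.97 MPa
τ_m = K_s·8F_mD/(πd³) = 1.0743 × 322.23 = 346.18 MPa
Soderberg: 1/n_f = τ_a/S_se + τ_m/S_sy = 260.97/459 + 346.18/720 = 0.56857 + 0.48080 = 1.0494
n_f = 1/1.0494 = 0.9529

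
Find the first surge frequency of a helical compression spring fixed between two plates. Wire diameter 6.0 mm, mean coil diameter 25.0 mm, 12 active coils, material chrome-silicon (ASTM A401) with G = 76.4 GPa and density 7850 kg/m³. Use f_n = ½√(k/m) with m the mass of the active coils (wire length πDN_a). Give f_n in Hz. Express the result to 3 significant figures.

281 Hz

k = Gd⁴/(8D³N_a) = (76.4×10³)(6.0⁴)/(8·25.0³·12) = 66.01 N/mm = 66010 N/m
Wire length L = πDN_a = π·25.0·12 = 942.48 mm
m = ρ·(πd²/4)·L = 7850 × 28.274×10⁻⁶ m² × 0.94248 m = 0.20919 kg
f_n = ½√(k/m) = 0.5·√(66010/0.20919) = 0.5·√(3.1555e+05) = 280.87 Hz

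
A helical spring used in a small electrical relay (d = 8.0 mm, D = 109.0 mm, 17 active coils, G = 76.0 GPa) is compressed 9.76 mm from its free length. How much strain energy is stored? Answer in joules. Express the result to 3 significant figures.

k = Gd⁴/(8D³N_a) = (76.0×10³)(8.0⁴)/(8·109.0³·17) = 1.7675 N/mm
U = ½kδ² = 0.5 × 1.7675 × 9.76² = 84.183 N·mm = 0.084183 J

0.0842 J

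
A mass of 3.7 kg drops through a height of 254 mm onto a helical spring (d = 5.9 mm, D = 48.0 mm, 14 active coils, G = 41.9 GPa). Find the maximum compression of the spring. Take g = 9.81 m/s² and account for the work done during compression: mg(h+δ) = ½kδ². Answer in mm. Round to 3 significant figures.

k = Gd⁴/(8D³N_a) = (41.9×10³)(5.9⁴)/(8·48.0³·14) = 4.099 N/mm
W = mg = 3.7 × 9.81 = 36.297 N
½kδ² − Wδ − Wh = 0 → δ = (W + √(W² + 2kWh))/k
δ = (36.297 + √(1317.5 + 75581.4))/4.099 = (36.297 + 277.31)/4.099 = 76.507 mm

76.5 mm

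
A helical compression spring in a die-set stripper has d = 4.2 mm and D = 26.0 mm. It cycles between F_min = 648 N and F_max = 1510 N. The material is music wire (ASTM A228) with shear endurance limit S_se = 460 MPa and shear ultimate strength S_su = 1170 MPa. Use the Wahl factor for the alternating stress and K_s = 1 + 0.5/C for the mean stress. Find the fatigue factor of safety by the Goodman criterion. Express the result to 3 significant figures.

C = D/d = 26.0/4.2 = 6.1905; K_W = (4C−1)/(4C−4)+0.615/C = 1.2438; K_s = 1+0.5/C = 1.0808
F_a = (F_max−F_min)/2 = 431 N; F_m = (F_max+F_min)/2 = 1079 N
τ_a = K_W·8F_aD/(πd³) = 1.2438 × 385.16 = 479.08 MPa
τ_m = K_s·8F_mD/(πd³) = 1.0808 × 964.24 = 1042.1 MPa
Goodman: 1/n_f = τ_a/S_se + τ_m/S_su = 479.08/460 + 1042.1/1170 = 1.04148 + 0.89071 = 1.9322
n_f = 1/1.9322 = 0.5175

0.518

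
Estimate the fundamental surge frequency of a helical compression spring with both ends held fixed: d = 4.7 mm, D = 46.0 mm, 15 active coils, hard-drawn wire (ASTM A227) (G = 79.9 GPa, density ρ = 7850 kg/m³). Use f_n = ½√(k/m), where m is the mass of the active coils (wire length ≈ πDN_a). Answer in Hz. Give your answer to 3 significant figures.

53.2 Hz

k = Gd⁴/(8D³N_a) = (79.9×10³)(4.7⁴)/(8·46.0³·15) = 3.338 N/mm = 3338 N/m
Wire length L = πDN_a = π·46.0·15 = 2167.7 mm
m = ρ·(πd²/4)·L = 7850 × 17.349×10⁻⁶ m² × 2.1677 m = 0.29523 kg
f_n = ½√(k/m) = 0.5·√(3338/0.29523) = 0.5·√(11307) = 53.166 Hz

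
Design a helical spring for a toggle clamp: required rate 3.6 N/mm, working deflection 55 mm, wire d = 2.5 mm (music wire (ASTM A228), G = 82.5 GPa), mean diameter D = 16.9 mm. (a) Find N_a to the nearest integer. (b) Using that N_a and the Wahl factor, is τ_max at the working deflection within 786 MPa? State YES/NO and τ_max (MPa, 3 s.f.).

N_a = Gd⁴/(8D³k) = (82.5×10³)(2.5⁴)/(8·16.9³·3.6) = 23.18 → N_a = 23
Actual rate k = Gd⁴/(8D³·23) = 3.6286 N/mm
Working load F = kδ = 3.6286·55 = 199.57 N
C = 16.9/2.5 = 6.7600; K_W = (4C−1)/(4C−4)+0.615/C = 1.2212
τ_max = K_W·8FD/(πd³) = 1.2212·549.67 = 671.25 MPa
τ_max ≤ 786 MPa → acceptable

(a) 23 coils; (b) YES, τ_max = 671 MPa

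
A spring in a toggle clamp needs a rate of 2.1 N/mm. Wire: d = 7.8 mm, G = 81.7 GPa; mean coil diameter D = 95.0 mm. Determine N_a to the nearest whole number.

N_a = Gd⁴/(8D³k) = (81.7×10³ × 7.8⁴)/(8 × 95.0³ × 2.1)
    = 3.02413e+08 / 1.44039e+07 = 21 → 21 coils

21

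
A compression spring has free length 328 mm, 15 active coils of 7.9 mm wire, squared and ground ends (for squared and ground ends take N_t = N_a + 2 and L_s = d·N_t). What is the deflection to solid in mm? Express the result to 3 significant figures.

194 mm

N_t = 17; L_s = 7.9·17 = 134.3 mm
δ_solid = L₀ − L_s = 328 − 134.3 = 193.7 mm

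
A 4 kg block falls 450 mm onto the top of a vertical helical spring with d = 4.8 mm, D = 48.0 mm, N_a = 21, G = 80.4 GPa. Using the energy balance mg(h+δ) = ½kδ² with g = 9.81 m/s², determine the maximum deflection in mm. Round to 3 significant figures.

142 mm

k = Gd⁴/(8D³N_a) = (80.4×10³)(4.8⁴)/(8·48.0³·21) = 2.2971 N/mm
W = mg = 4 × 9.81 = 39.24 N
½kδ² − Wδ − Wh = 0 → δ = (W + √(W² + 2kWh))/k
δ = (39.24 + √(1539.8 + 81125.9))/2.2971 = (39.24 + 287.52)/2.2971 = 142.24 mm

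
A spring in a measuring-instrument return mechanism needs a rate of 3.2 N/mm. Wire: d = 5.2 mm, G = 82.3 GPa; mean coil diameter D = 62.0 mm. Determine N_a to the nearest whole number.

N_a = Gd⁴/(8D³k) = (82.3×10³ × 5.2⁴)/(8 × 62.0³ × 3.2)
    = 6.01746e+07 / 6.1012e+06 = 9.863 → 10 coils

10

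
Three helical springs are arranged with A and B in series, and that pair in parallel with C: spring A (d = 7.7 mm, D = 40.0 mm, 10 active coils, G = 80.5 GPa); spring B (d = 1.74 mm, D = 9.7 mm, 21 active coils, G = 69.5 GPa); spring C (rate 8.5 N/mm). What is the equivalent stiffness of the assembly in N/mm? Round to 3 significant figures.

k_A = Gd⁴/(8D³N_a) = (80.5×10³)(7.7⁴)/(8·40.0³·10) = 55.27 N/mm
k_B = Gd⁴/(8D³N_a) = (69.5×10³)(1.74⁴)/(8·9.7³·21) = 4.1549 N/mm
Springs A,B series: k_AB = 1/(1/55.27+1/4.1549) = 3.8644 N/mm; parallel with C: k_eq = 3.8644+8.5 = 12.364 N/mm

12.4 N/mm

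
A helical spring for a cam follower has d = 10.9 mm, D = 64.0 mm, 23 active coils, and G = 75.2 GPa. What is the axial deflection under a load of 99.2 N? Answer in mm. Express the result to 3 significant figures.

k = Gd⁴/(8D³N_a) = (75.2×10³)(10.9⁴)/(8·64.0³·23) = 22.007 N/mm
δ = F/k = 99.2 / 22.007 = 4.5076 mm

4.51 mm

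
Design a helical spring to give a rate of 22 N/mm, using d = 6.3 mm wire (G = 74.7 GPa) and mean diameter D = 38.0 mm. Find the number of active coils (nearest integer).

N_a = Gd⁴/(8D³k) = (74.7×10³ × 6.3⁴)/(8 × 38.0³ × 22)
    = 1.17675e+08 / 9.65747e+06 = 12.18 → 12 coils

12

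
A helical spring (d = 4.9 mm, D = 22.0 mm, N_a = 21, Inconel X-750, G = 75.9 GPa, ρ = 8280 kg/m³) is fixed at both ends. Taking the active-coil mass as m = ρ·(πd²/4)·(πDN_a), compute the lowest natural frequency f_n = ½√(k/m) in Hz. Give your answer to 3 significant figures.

k = Gd⁴/(8D³N_a) = (75.9×10³)(4.9⁴)/(8·22.0³·21) = 24.46 N/mm = 24460 N/m
Wire length L = πDN_a = π·22.0·21 = 1451.4 mm
m = ρ·(πd²/4)·L = 8280 × 18.857×10⁻⁶ m² × 1.4514 m = 0.22662 kg
f_n = ½√(k/m) = 0.5·√(24460/0.22662) = 0.5·√(1.0793e+05) = 164.26 Hz

164 Hz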